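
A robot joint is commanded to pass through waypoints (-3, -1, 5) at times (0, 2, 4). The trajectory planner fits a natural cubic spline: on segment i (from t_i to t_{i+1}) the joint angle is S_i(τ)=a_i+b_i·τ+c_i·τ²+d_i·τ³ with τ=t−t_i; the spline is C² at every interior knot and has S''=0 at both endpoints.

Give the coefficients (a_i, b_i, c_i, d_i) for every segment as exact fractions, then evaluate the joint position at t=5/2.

Δ: Δ0=1, Δ1=3
row 1: diag=8, rhs=12; c'=1/4, d'=3/2
back: M1=3/2
M: M0=0, M1=3/2, M2=0
seg 0: a=-3, c=M0/2=0, d=(M1−M0)/(6·2)=1/8, b=Δ0−h0·(2M0+M1)/6=1/2
seg 1: a=-1, c=M1/2=3/4, d=(M2−M1)/(6·2)=-1/8, b=Δ1−h1·(2M1+M2)/6=2
t_q=5/2 → seg 1, τ=1/2; S=-1+2·τ+3/4·τ²+-1/8·τ³=11/64

  seg 0: a=-3 b=1/2 c=0 d=1/8
  seg 1: a=-1 b=2 c=3/4 d=-1/8
S(5/2) = 11/64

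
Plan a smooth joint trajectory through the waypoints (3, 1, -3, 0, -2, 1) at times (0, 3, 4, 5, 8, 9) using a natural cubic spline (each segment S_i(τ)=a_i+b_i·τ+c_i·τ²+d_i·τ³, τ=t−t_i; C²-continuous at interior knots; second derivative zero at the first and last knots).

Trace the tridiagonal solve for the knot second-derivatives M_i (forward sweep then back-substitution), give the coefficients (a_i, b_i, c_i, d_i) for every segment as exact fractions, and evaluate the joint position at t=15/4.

Δ: Δ0=-2/3, Δ1=-4, Δ2=3, Δ3=-2/3, Δ4=3
row 1: diag=8, rhs=-20; c'=1/8, d'=-5/2
row 2: denom=4−1·1/8=31/8; d'=(42−1·-5/2)/(31/8)=356/31
row 3: denom=8−1·8/31=240/31; d'=(-22−1·356/31)/(240/31)=-173/40
row 4: denom=8−3·31/80=547/80; d'=(22−3·-173/40)/(547/80)=2798/547
back: M4=2798/547
back: M3=-173/40−31/80·2798/547=-3450/547
back: M2=356/31−8/31·-3450/547=7172/547
back: M1=-5/2−1/8·7172/547=-2264/547
M: M0=0, M1=-2264/547, M2=7172/547, M3=-3450/547, M4=2798/547, M5=0
seg 0: a=3, c=M0/2=0, d=(M1−M0)/(6·3)=-1132/4923, b=Δ0−h0·(2M0+M1)/6=2302/1641
seg 1: a=1, c=M1/2=-1132/547, d=(M2−M1)/(6·1)=4718/1641, b=Δ1−h1·(2M1+M2)/6=-7886/1641
seg 2: a=-3, c=M2/2=3586/547, d=(M3−M2)/(6·1)=-5311/1641, b=Δ2−h2·(2M2+M3)/6=-524/1641
seg 3: a=0, c=M3/2=-1725/547, d=(M4−M3)/(6·3)=3124/4923, b=Δ3−h3·(2M3+M4)/6=5059/1641
seg 4: a=-2, c=M4/2=1399/547, d=(M5−M4)/(6·1)=-1399/1641, b=Δ4−h4·(2M4+M5)/6=2125/1641
t_q=15/4 → seg 1, τ=3/4; S=1+-7886/1641·τ+-1132/547·τ²+4718/1641·τ³=-44729/17504

  seg 0: a=3 b=2302/1641 c=0 d=-1132/4923
  seg 1: a=1 b=-7886/1641 c=-1132/547 d=4718/1641
  seg 2: a=-3 b=-524/1641 c=3586/547 d=-5311/1641
  seg 3: a=0 b=5059/1641 c=-1725/547 d=3124/4923
  seg 4: a=-2 b=2125/1641 c=1399/547 d=-1399/1641
S(15/4) = -44729/17504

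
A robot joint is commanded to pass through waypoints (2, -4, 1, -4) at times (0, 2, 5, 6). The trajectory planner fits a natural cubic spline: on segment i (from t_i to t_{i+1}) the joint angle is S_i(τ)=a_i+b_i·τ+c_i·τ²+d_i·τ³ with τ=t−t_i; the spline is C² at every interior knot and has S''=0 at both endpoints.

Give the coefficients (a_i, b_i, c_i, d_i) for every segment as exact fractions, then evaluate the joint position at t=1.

Δ: Δ0=-3, Δ1=5/3, Δ2=-5
row 1: diag=10, rhs=28; c'=3/10, d'=14/5
row 2: denom=8−3·3/10=71/10; d'=(-40−3·14/5)/(71/10)=-484/71
back: M2=-484/71
back: M1=14/5−3/10·-484/71=344/71
M: M0=0, M1=344/71, M2=-484/71, M3=0
seg 0: a=2, c=M0/2=0, d=(M1−M0)/(6·2)=86/213, b=Δ0−h0·(2M0+M1)/6=-983/213
seg 1: a=-4, c=M1/2=172/71, d=(M2−M1)/(6·3)=-46/71, b=Δ1−h1·(2M1+M2)/6=49/213
seg 2: a=1, c=M2/2=-242/71, d=(M3−M2)/(6·1)=242/213, b=Δ2−h2·(2M2+M3)/6=-581/213
t_q=1 → seg 0, τ=1; S=2+-983/213·τ+0·τ²+86/213·τ³=-157/71

  seg 0: a=2 b=-983/213 c=0 d=86/213
  seg 1: a=-4 b=49/213 c=172/71 d=-46/71
  seg 2: a=1 b=-581/213 c=-242/71 d=242/213
S(1) = -157/71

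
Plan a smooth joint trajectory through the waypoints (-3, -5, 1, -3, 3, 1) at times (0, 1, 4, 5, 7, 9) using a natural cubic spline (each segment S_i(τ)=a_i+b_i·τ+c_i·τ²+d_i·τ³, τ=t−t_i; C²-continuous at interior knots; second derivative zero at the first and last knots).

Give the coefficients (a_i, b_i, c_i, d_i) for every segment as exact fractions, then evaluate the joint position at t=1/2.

  seg 0: a=-3 b=-1768/589 c=0 d=590/589
  seg 1: a=-5 b=2/589 c=1770/589 d=-1378/1767
  seg 2: a=1 b=-1780/589 c=-2364/589 d=1788/589
  seg 3: a=-3 b=-1144/589 c=3000/589 d=-3089/2356
  seg 4: a=3 b=1589/589 c=-3267/1178 d=1089/2356
S(1/2) = -10309/2356

Δ: Δ0=-2, Δ1=2, Δ2=-4, Δ3=3, Δ4=-1
row 1: diag=8, rhs=24; c'=3/8, d'=3
row 2: denom=8−3·3/8=55/8; d'=(-36−3·3)/(55/8)=-72/11
row 3: denom=6−1·8/55=322/55; d'=(42−1·-72/11)/(322/55)=1335/161
row 4: denom=8−2·55/161=1178/161; d'=(-24−2·1335/161)/(1178/161)=-3267/589
back: M4=-3267/589
back: M3=1335/161−55/161·-3267/589=6000/589
back: M2=-72/11−8/55·6000/589=-4728/589
back: M1=3−3/8·-4728/589=3540/589
M: M0=0, M1=3540/589, M2=-4728/589, M3=6000/589, M4=-3267/589, M5=0
seg 0: a=-3, c=M0/2=0, d=(M1−M0)/(6·1)=590/589, b=Δ0−h0·(2M0+M1)/6=-1768/589
seg 1: a=-5, c=M1/2=1770/589, d=(M2−M1)/(6·3)=-1378/1767, b=Δ1−h1·(2M1+M2)/6=2/589
seg 2: a=1, c=M2/2=-2364/589, d=(M3−M2)/(6·1)=1788/589, b=Δ2−h2·(2M2+M3)/6=-1780/589
seg 3: a=-3, c=M3/2=3000/589, d=(M4−M3)/(6·2)=-3089/2356, b=Δ3−h3·(2M3+M4)/6=-1144/589
seg 4: a=3, c=M4/2=-3267/1178, d=(M5−M4)/(6·2)=1089/2356, b=Δ4−h4·(2M4+M5)/6=1589/589
t_q=1/2 → seg 0, τ=1/2; S=-3+-1768/589·τ+0·τ²+590/589·τ³=-10309/2356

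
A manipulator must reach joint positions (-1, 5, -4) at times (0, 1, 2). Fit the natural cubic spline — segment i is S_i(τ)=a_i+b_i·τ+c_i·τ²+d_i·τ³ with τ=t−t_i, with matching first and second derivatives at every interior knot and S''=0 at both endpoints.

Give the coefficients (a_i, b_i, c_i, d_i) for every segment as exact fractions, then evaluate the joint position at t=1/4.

  seg 0: a=-1 b=39/4 c=0 d=-15/4
  seg 1: a=5 b=-3/2 c=-45/4 d=15/4
S(1/4) = 353/256

Δ: Δ0=6, Δ1=-9
row 1: diag=4, rhs=-90; c'=1/4, d'=-45/2
back: M1=-45/2
M: M0=0, M1=-45/2, M2=0
seg 0: a=-1, c=M0/2=0, d=(M1−M0)/(6·1)=-15/4, b=Δ0−h0·(2M0+M1)/6=39/4
seg 1: a=5, c=M1/2=-45/4, d=(M2−M1)/(6·1)=15/4, b=Δ1−h1·(2M1+M2)/6=-3/2
t_q=1/4 → seg 0, τ=1/4; S=-1+39/4·τ+0·τ²+-15/4·τ³=353/256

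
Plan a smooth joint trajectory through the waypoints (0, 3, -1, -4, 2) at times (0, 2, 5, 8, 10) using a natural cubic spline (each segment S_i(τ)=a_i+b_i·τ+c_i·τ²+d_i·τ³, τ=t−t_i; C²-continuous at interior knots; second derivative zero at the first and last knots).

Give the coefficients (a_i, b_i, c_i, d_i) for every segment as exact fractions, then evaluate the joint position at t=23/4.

Δ: Δ0=3/2, Δ1=-4/3, Δ2=-1, Δ3=3
row 1: diag=10, rhs=-17; c'=3/10, d'=-17/10
row 2: denom=12−3·3/10=111/10; d'=(2−3·-17/10)/(111/10)=71/111
row 3: denom=10−3·10/37=340/37; d'=(24−3·71/111)/(340/37)=817/340
back: M3=817/340
back: M2=71/111−10/37·817/340=-1/102
back: M1=-17/10−3/10·-1/102=-577/340
M: M0=0, M1=-577/340, M2=-1/102, M3=817/340, M4=0
seg 0: a=0, c=M0/2=0, d=(M1−M0)/(6·2)=-577/4080, b=Δ0−h0·(2M0+M1)/6=2107/1020
seg 1: a=3, c=M1/2=-577/680, d=(M2−M1)/(6·3)=1721/18360, b=Δ1−h1·(2M1+M2)/6=94/255
seg 2: a=-1, c=M2/2=-1/204, d=(M3−M2)/(6·3)=2461/18360, b=Δ2−h2·(2M2+M3)/6=-263/120
seg 3: a=-4, c=M3/2=817/680, d=(M4−M3)/(6·2)=-817/4080, b=Δ3−h3·(2M3+M4)/6=713/510
t_q=23/4 → seg 2, τ=3/4; S=-1+-263/120·τ+-1/204·τ²+2461/18360·τ³=-22543/8704

  seg 0: a=0 b=2107/1020 c=0 d=-577/4080
  seg 1: a=3 b=94/255 c=-577/680 d=1721/18360
  seg 2: a=-1 b=-263/120 c=-1/204 d=2461/18360
  seg 3: a=-4 b=713/510 c=817/680 d=-817/4080
S(23/4) = -22543/8704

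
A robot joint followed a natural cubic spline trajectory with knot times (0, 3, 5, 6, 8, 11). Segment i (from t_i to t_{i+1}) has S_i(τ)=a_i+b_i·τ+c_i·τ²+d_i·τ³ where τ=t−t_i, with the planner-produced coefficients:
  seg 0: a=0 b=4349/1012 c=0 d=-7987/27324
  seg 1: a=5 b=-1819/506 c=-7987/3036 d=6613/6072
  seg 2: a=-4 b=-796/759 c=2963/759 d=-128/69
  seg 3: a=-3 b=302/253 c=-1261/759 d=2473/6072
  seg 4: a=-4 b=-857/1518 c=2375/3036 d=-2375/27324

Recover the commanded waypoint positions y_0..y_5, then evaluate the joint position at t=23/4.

y_0=0 y_1=5 y_2=-4 y_3=-3 y_4=-4 y_5=-1
S(23/4) = -13655/4048

y_0 = S_0(0) = a_0 = 0
y_1 = S_1(0) = a_1 = 5
y_2 = S_2(0) = a_2 = -4
y_3 = S_3(0) = a_3 = -3
y_4 = S_4(0) = a_4 = -4
y_5 = S_4(3) = -1
t_q=23/4 is in segment 2 (τ=3/4); S_2(τ)=-13655/4048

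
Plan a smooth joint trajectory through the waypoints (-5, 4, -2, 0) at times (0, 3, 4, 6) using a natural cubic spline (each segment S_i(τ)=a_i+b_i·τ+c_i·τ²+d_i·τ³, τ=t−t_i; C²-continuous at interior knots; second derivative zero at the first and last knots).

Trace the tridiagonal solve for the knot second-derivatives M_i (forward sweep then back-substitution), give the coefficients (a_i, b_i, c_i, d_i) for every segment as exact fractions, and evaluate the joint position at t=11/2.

Δ: Δ0=3, Δ1=-6, Δ2=1
row 1: diag=8, rhs=-54; c'=1/8, d'=-27/4
row 2: denom=6−1·1/8=47/8; d'=(42−1·-27/4)/(47/8)=390/47
back: M2=390/47
back: M1=-27/4−1/8·390/47=-366/47
M: M0=0, M1=-366/47, M2=390/47, M3=0
seg 0: a=-5, c=M0/2=0, d=(M1−M0)/(6·3)=-61/141, b=Δ0−h0·(2M0+M1)/6=324/47
seg 1: a=4, c=M1/2=-183/47, d=(M2−M1)/(6·1)=126/47, b=Δ1−h1·(2M1+M2)/6=-225/47
seg 2: a=-2, c=M2/2=195/47, d=(M3−M2)/(6·2)=-65/94, b=Δ2−h2·(2M2+M3)/6=-213/47
t_q=11/2 → seg 2, τ=3/2; S=-2+-213/47·τ+195/47·τ²+-65/94·τ³=-1351/752

  seg 0: a=-5 b=324/47 c=0 d=-61/141
  seg 1: a=4 b=-225/47 c=-183/47 d=126/47
  seg 2: a=-2 b=-213/47 c=195/47 d=-65/94
S(11/2) = -1351/752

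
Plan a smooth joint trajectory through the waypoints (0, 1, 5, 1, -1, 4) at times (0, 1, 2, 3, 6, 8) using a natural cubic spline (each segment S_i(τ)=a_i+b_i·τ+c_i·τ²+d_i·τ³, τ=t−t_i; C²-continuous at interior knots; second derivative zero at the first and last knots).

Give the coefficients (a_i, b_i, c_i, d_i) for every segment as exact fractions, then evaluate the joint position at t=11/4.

Δ: Δ0=1, Δ1=4, Δ2=-4, Δ3=-2/3, Δ4=5/2
row 1: diag=4, rhs=18; c'=1/4, d'=9/2
row 2: denom=4−1·1/4=15/4; d'=(-48−1·9/2)/(15/4)=-14
row 3: denom=8−1·4/15=116/15; d'=(20−1·-14)/(116/15)=255/58
row 4: denom=10−3·45/116=1025/116; d'=(19−3·255/58)/(1025/116)=674/1025
back: M4=674/1025
back: M3=255/58−45/116·674/1025=849/205
back: M2=-14−4/15·849/205=-15482/1025
back: M1=9/2−1/4·-15482/1025=8483/1025
M: M0=0, M1=8483/1025, M2=-15482/1025, M3=849/205, M4=674/1025, M5=0
seg 0: a=0, c=M0/2=0, d=(M1−M0)/(6·1)=8483/6150, b=Δ0−h0·(2M0+M1)/6=-2333/6150
seg 1: a=1, c=M1/2=8483/2050, d=(M2−M1)/(6·1)=-4793/1230, b=Δ1−h1·(2M1+M2)/6=11558/3075
seg 2: a=5, c=M2/2=-7741/1025, d=(M3−M2)/(6·1)=19727/6150, b=Δ2−h2·(2M2+M3)/6=2119/6150
seg 3: a=1, c=M3/2=849/410, d=(M4−M3)/(6·3)=-3571/18450, b=Δ3−h3·(2M3+M4)/6=-15796/3075
seg 4: a=-1, c=M4/2=337/1025, d=(M5−M4)/(6·2)=-337/6150, b=Δ4−h4·(2M4+M5)/6=12679/6150
t_q=11/4 → seg 2, τ=3/4; S=5+2119/6150·τ+-7741/1025·τ²+19727/6150·τ³=62019/26240

  seg 0: a=0 b=-2333/6150 c=0 d=8483/6150
  seg 1: a=1 b=11558/3075 c=8483/2050 d=-4793/1230
  seg 2: a=5 b=2119/6150 c=-7741/1025 d=19727/6150
  seg 3: a=1 b=-15796/3075 c=849/410 d=-3571/18450
  seg 4: a=-1 b=12679/6150 c=337/1025 d=-337/6150
S(11/4) = 62019/26240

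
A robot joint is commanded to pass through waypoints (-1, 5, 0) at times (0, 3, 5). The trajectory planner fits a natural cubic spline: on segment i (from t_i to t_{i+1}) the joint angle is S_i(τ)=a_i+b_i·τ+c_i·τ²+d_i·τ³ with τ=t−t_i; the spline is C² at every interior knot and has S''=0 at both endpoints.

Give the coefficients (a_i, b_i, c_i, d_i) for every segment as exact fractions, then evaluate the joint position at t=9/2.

Δ: Δ0=2, Δ1=-5/2
row 1: diag=10, rhs=-27; c'=1/5, d'=-27/10
back: M1=-27/10
M: M0=0, M1=-27/10, M2=0
seg 0: a=-1, c=M0/2=0, d=(M1−M0)/(6·3)=-3/20, b=Δ0−h0·(2M0+M1)/6=67/20
seg 1: a=5, c=M1/2=-27/20, d=(M2−M1)/(6·2)=9/40, b=Δ1−h1·(2M1+M2)/6=-7/10
t_q=9/2 → seg 1, τ=3/2; S=5+-7/10·τ+-27/20·τ²+9/40·τ³=107/64

  seg 0: a=-1 b=67/20 c=0 d=-3/20
  seg 1: a=5 b=-7/10 c=-27/20 d=9/40
S(9/2) = 107/64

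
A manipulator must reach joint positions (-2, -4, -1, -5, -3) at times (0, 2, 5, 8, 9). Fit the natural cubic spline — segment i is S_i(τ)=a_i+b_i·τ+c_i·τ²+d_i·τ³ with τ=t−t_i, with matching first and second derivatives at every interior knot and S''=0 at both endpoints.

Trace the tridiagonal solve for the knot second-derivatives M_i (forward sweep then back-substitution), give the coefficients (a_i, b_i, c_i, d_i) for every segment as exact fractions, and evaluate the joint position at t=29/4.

  seg 0: a=-2 b=-659/399 c=0 d=65/399
  seg 1: a=-4 b=121/399 c=130/133 d=-892/3591
  seg 2: a=-1 b=-215/399 c=-502/399 d=1189/3591
  seg 3: a=-5 b=340/399 c=229/133 d=-229/399
S(29/4) = -2155/448

Δ: Δ0=-1, Δ1=1, Δ2=-4/3, Δ3=2
row 1: diag=10, rhs=12; c'=3/10, d'=6/5
row 2: denom=12−3·3/10=111/10; d'=(-14−3·6/5)/(111/10)=-176/111
row 3: denom=8−3·10/37=266/37; d'=(20−3·-176/111)/(266/37)=458/133
back: M3=458/133
back: M2=-176/111−10/37·458/133=-1004/399
back: M1=6/5−3/10·-1004/399=260/133
M: M0=0, M1=260/133, M2=-1004/399, M3=458/133, M4=0
seg 0: a=-2, c=M0/2=0, d=(M1−M0)/(6·2)=65/399, b=Δ0−h0·(2M0+M1)/6=-659/399
seg 1: a=-4, c=M1/2=130/133, d=(M2−M1)/(6·3)=-892/3591, b=Δ1−h1·(2M1+M2)/6=121/399
seg 2: a=-1, c=M2/2=-502/399, d=(M3−M2)/(6·3)=1189/3591, b=Δ2−h2·(2M2+M3)/6=-215/399
seg 3: a=-5, c=M3/2=229/133, d=(M4−M3)/(6·1)=-229/399, b=Δ3−h3·(2M3+M4)/6=340/399
t_q=29/4 → seg 2, τ=9/4; S=-1+-215/399·τ+-502/399·τ²+1189/3591·τ³=-2155/448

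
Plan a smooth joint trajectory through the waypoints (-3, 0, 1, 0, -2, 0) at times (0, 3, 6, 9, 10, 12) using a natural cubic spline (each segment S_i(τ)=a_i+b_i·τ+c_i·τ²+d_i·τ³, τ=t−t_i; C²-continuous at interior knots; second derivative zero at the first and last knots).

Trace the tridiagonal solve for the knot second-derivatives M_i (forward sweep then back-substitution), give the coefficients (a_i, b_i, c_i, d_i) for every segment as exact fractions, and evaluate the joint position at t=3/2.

  seg 0: a=-3 b=754/633 c=0 d=-121/5697
  seg 1: a=0 b=391/633 c=-121/633 d=61/1899
  seg 2: a=1 b=214/633 c=62/633 d=-611/5697
  seg 3: a=0 b=-1247/633 c=-183/211 d=530/633
  seg 4: a=-2 b=-755/633 c=347/211 d=-347/1266
S(3/2) = -2169/1688

Δ: Δ0=1, Δ1=1/3, Δ2=-1/3, Δ3=-2, Δ4=1
row 1: diag=12, rhs=-4; c'=1/4, d'=-1/3
row 2: denom=12−3·1/4=45/4; d'=(-4−3·-1/3)/(45/4)=-4/15
row 3: denom=8−3·4/15=36/5; d'=(-10−3·-4/15)/(36/5)=-23/18
row 4: denom=6−1·5/36=211/36; d'=(18−1·-23/18)/(211/36)=694/211
back: M4=694/211
back: M3=-23/18−5/36·694/211=-366/211
back: M2=-4/15−4/15·-366/211=124/633
back: M1=-1/3−1/4·124/633=-242/633
M: M0=0, M1=-242/633, M2=124/633, M3=-366/211, M4=694/211, M5=0
seg 0: a=-3, c=M0/2=0, d=(M1−M0)/(6·3)=-121/5697, b=Δ0−h0·(2M0+M1)/6=754/633
seg 1: a=0, c=M1/2=-121/633, d=(M2−M1)/(6·3)=61/1899, b=Δ1−h1·(2M1+M2)/6=391/633
seg 2: a=1, c=M2/2=62/633, d=(M3−M2)/(6·3)=-611/5697, b=Δ2−h2·(2M2+M3)/6=214/633
seg 3: a=0, c=M3/2=-183/211, d=(M4−M3)/(6·1)=530/633, b=Δ3−h3·(2M3+M4)/6=-1247/633
seg 4: a=-2, c=M4/2=347/211, d=(M5−M4)/(6·2)=-347/1266, b=Δ4−h4·(2M4+M5)/6=-755/633
t_q=3/2 → seg 0, τ=3/2; S=-3+754/633·τ+0·τ²+-121/5697·τ³=-2169/1688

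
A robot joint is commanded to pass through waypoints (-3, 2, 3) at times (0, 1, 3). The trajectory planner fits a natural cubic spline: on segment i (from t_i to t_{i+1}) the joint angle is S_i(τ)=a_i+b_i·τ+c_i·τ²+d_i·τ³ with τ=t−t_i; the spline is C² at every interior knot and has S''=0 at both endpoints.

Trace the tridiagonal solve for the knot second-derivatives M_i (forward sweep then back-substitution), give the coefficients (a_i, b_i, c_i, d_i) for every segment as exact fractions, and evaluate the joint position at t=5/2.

Δ: Δ0=5, Δ1=1/2
row 1: diag=6, rhs=-27; c'=1/3, d'=-9/2
back: M1=-9/2
M: M0=0, M1=-9/2, M2=0
seg 0: a=-3, c=M0/2=0, d=(M1−M0)/(6·1)=-3/4, b=Δ0−h0·(2M0+M1)/6=23/4
seg 1: a=2, c=M1/2=-9/4, d=(M2−M1)/(6·2)=3/8, b=Δ1−h1·(2M1+M2)/6=7/2
t_q=5/2 → seg 1, τ=3/2; S=2+7/2·τ+-9/4·τ²+3/8·τ³=221/64

  seg 0: a=-3 b=23/4 c=0 d=-3/4
  seg 1: a=2 b=7/2 c=-9/4 d=3/8
S(5/2) = 221/64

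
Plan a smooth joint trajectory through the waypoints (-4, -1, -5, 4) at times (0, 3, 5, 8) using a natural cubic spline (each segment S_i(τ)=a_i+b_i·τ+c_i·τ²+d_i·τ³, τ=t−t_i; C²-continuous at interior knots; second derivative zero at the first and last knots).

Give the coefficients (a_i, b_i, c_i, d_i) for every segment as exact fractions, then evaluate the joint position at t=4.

Δ: Δ0=1, Δ1=-2, Δ2=3
row 1: diag=10, rhs=-18; c'=1/5, d'=-9/5
row 2: denom=10−2·1/5=48/5; d'=(30−2·-9/5)/(48/5)=7/2
back: M2=7/2
back: M1=-9/5−1/5·7/2=-5/2
M: M0=0, M1=-5/2, M2=7/2, M3=0
seg 0: a=-4, c=M0/2=0, d=(M1−M0)/(6·3)=-5/36, b=Δ0−h0·(2M0+M1)/6=9/4
seg 1: a=-1, c=M1/2=-5/4, d=(M2−M1)/(6·2)=1/2, b=Δ1−h1·(2M1+M2)/6=-3/2
seg 2: a=-5, c=M2/2=7/4, d=(M3−M2)/(6·3)=-7/36, b=Δ2−h2·(2M2+M3)/6=-1/2
t_q=4 → seg 1, τ=1; S=-1+-3/2·τ+-5/4·τ²+1/2·τ³=-13/4

  seg 0: a=-4 b=9/4 c=0 d=-5/36
  seg 1: a=-1 b=-3/2 c=-5/4 d=1/2
  seg 2: a=-5 b=-1/2 c=7/4 d=-7/36
S(4) = -13/4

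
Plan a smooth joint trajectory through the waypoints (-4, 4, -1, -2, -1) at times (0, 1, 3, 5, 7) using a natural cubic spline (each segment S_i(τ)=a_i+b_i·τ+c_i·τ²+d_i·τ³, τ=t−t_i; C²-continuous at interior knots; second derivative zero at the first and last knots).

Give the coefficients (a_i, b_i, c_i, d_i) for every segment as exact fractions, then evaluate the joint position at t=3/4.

Δ: Δ0=8, Δ1=-5/2, Δ2=-1/2, Δ3=1/2
row 1: diag=6, rhs=-63; c'=1/3, d'=-21/2
row 2: denom=8−2·1/3=22/3; d'=(12−2·-21/2)/(22/3)=9/2
row 3: denom=8−2·3/11=82/11; d'=(6−2·9/2)/(82/11)=-33/82
back: M3=-33/82
back: M2=9/2−3/11·-33/82=189/41
back: M1=-21/2−1/3·189/41=-987/82
M: M0=0, M1=-987/82, M2=189/41, M3=-33/82, M4=0
seg 0: a=-4, c=M0/2=0, d=(M1−M0)/(6·1)=-329/164, b=Δ0−h0·(2M0+M1)/6=1641/164
seg 1: a=4, c=M1/2=-987/164, d=(M2−M1)/(6·2)=455/328, b=Δ1−h1·(2M1+M2)/6=327/82
seg 2: a=-1, c=M2/2=189/82, d=(M3−M2)/(6·2)=-137/328, b=Δ2−h2·(2M2+M3)/6=-141/41
seg 3: a=-2, c=M3/2=-33/164, d=(M4−M3)/(6·2)=11/328, b=Δ3−h3·(2M3+M4)/6=63/82
t_q=3/4 → seg 0, τ=3/4; S=-4+1641/164·τ+0·τ²+-329/164·τ³=27901/10496

  seg 0: a=-4 b=1641/164 c=0 d=-329/164
  seg 1: a=4 b=327/82 c=-987/164 d=455/328
  seg 2: a=-1 b=-141/41 c=189/82 d=-137/328
  seg 3: a=-2 b=63/82 c=-33/164 d=11/328
S(3/4) = 27901/10496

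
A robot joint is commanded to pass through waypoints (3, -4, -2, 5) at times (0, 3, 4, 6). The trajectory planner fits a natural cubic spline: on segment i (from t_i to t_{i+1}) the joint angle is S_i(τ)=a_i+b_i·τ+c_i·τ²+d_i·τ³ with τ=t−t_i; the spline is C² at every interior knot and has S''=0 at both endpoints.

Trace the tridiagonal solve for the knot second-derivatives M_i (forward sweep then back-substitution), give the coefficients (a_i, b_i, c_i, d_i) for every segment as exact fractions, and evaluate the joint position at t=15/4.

  seg 0: a=3 b=-1099/282 c=0 d=49/282
  seg 1: a=-4 b=112/141 c=147/94 d=-101/282
  seg 2: a=-2 b=803/282 c=23/47 d=-23/282
S(15/4) = -16097/6016

Δ: Δ0=-7/3, Δ1=2, Δ2=7/2
row 1: diag=8, rhs=26; c'=1/8, d'=13/4
row 2: denom=6−1·1/8=47/8; d'=(9−1·13/4)/(47/8)=46/47
back: M2=46/47
back: M1=13/4−1/8·46/47=147/47
M: M0=0, M1=147/47, M2=46/47, M3=0
seg 0: a=3, c=M0/2=0, d=(M1−M0)/(6·3)=49/282, b=Δ0−h0·(2M0+M1)/6=-1099/282
seg 1: a=-4, c=M1/2=147/94, d=(M2−M1)/(6·1)=-101/282, b=Δ1−h1·(2M1+M2)/6=112/141
seg 2: a=-2, c=M2/2=23/47, d=(M3−M2)/(6·2)=-23/282, b=Δ2−h2·(2M2+M3)/6=803/282
t_q=15/4 → seg 1, τ=3/4; S=-4+112/141·τ+147/94·τ²+-101/282·τ³=-16097/6016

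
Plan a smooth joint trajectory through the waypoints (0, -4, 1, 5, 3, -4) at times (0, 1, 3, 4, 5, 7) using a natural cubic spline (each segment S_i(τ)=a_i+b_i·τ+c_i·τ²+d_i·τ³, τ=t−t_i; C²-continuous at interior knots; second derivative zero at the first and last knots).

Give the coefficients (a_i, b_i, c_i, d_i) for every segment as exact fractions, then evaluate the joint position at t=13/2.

  seg 0: a=0 b=-176/35 c=0 d=36/35
  seg 1: a=-4 b=-68/35 c=108/35 d=-121/280
  seg 2: a=1 b=73/14 c=69/140 d=-239/140
  seg 3: a=5 b=151/140 c=-162/35 d=31/20
  seg 4: a=3 b=-247/70 c=3/140 d=-1/280
S(13/2) = -1011/448

Δ: Δ0=-4, Δ1=5/2, Δ2=4, Δ3=-2, Δ4=-7/2
row 1: diag=6, rhs=39; c'=1/3, d'=13/2
row 2: denom=6−2·1/3=16/3; d'=(9−2·13/2)/(16/3)=-3/4
row 3: denom=4−1·3/16=61/16; d'=(-36−1·-3/4)/(61/16)=-564/61
row 4: denom=6−1·16/61=350/61; d'=(-9−1·-564/61)/(350/61)=3/70
back: M4=3/70
back: M3=-564/61−16/61·3/70=-324/35
back: M2=-3/4−3/16·-324/35=69/70
back: M1=13/2−1/3·69/70=216/35
M: M0=0, M1=216/35, M2=69/70, M3=-324/35, M4=3/70, M5=0
seg 0: a=0, c=M0/2=0, d=(M1−M0)/(6·1)=36/35, b=Δ0−h0·(2M0+M1)/6=-176/35
seg 1: a=-4, c=M1/2=108/35, d=(M2−M1)/(6·2)=-121/280, b=Δ1−h1·(2M1+M2)/6=-68/35
seg 2: a=1, c=M2/2=69/140, d=(M3−M2)/(6·1)=-239/140, b=Δ2−h2·(2M2+M3)/6=73/14
seg 3: a=5, c=M3/2=-162/35, d=(M4−M3)/(6·1)=31/20, b=Δ3−h3·(2M3+M4)/6=151/140
seg 4: a=3, c=M4/2=3/140, d=(M5−M4)/(6·2)=-1/280, b=Δ4−h4·(2M4+M5)/6=-247/70
t_q=13/2 → seg 4, τ=3/2; S=3+-247/70·τ+3/140·τ²+-1/280·τ³=-1011/448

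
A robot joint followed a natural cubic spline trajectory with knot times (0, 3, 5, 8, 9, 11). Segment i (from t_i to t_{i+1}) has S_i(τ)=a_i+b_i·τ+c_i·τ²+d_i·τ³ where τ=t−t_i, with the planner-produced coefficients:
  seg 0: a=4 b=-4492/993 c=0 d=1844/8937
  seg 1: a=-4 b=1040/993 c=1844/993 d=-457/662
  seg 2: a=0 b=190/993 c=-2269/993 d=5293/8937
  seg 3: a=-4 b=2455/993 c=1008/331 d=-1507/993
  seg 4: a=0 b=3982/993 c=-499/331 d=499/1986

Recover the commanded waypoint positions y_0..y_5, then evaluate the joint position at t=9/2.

y_0=4 y_1=-4 y_2=0 y_3=-4 y_4=0 y_5=4
S(9/2) = -3075/5296

y_0 = S_0(0) = a_0 = 4
y_1 = S_1(0) = a_1 = -4
y_2 = S_2(0) = a_2 = 0
y_3 = S_3(0) = a_3 = -4
y_4 = S_4(0) = a_4 = 0
y_5 = S_4(2) = 4
t_q=9/2 is in segment 1 (τ=3/2); S_1(τ)=-3075/5296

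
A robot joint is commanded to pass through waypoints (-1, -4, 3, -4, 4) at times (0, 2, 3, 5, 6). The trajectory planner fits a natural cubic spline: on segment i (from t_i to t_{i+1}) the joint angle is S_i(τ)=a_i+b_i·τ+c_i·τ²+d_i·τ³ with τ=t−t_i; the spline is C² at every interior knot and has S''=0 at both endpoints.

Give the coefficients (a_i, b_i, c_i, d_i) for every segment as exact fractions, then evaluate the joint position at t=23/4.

Δ: Δ0=-3/2, Δ1=7, Δ2=-7/2, Δ3=8
row 1: diag=6, rhs=51; c'=1/6, d'=17/2
row 2: denom=6−1·1/6=35/6; d'=(-63−1·17/2)/(35/6)=-429/35
row 3: denom=6−2·12/35=186/35; d'=(69−2·-429/35)/(186/35)=1091/62
back: M3=1091/62
back: M2=-429/35−12/35·1091/62=-567/31
back: M1=17/2−1/6·-567/31=358/31
M: M0=0, M1=358/31, M2=-567/31, M3=1091/62, M4=0
seg 0: a=-1, c=M0/2=0, d=(M1−M0)/(6·2)=179/186, b=Δ0−h0·(2M0+M1)/6=-995/186
seg 1: a=-4, c=M1/2=179/31, d=(M2−M1)/(6·1)=-925/186, b=Δ1−h1·(2M1+M2)/6=1153/186
seg 2: a=3, c=M2/2=-567/62, d=(M3−M2)/(6·2)=2225/744, b=Δ2−h2·(2M2+M3)/6=263/93
seg 3: a=-4, c=M3/2=1091/124, d=(M4−M3)/(6·1)=-1091/372, b=Δ3−h3·(2M3+M4)/6=397/186
t_q=23/4 → seg 3, τ=3/4; S=-4+397/186·τ+1091/124·τ²+-1091/372·τ³=10417/7936

  seg 0: a=-1 b=-995/186 c=0 d=179/186
  seg 1: a=-4 b=1153/186 c=179/31 d=-925/186
  seg 2: a=3 b=263/93 c=-567/62 d=2225/744
  seg 3: a=-4 b=397/186 c=1091/124 d=-1091/372
S(23/4) = 10417/7936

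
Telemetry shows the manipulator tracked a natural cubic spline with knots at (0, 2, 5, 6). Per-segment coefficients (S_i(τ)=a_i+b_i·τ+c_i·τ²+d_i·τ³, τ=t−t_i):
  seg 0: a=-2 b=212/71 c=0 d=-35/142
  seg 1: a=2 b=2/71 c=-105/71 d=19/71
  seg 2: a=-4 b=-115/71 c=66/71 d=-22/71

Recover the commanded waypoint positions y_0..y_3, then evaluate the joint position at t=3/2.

y_0=-2 y_1=2 y_2=-4 y_3=-5
S(3/2) = 1871/1136

y_0 = S_0(0) = a_0 = -2
y_1 = S_1(0) = a_1 = 2
y_2 = S_2(0) = a_2 = -4
y_3 = S_2(1) = -5
t_q=3/2 is in segment 0 (τ=3/2); S_0(τ)=1871/1136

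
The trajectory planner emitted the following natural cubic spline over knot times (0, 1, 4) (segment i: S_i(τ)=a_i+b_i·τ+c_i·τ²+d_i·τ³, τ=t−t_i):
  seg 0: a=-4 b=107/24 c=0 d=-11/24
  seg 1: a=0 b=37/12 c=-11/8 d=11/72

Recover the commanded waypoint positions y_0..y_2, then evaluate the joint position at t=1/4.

y_0 = S_0(0) = a_0 = -4
y_1 = S_1(0) = a_1 = 0
y_2 = S_1(3) = 1
t_q=1/4 is in segment 0 (τ=1/4); S_0(τ)=-1481/512

y_0=-4 y_1=0 y_2=1
S(1/4) = -1481/512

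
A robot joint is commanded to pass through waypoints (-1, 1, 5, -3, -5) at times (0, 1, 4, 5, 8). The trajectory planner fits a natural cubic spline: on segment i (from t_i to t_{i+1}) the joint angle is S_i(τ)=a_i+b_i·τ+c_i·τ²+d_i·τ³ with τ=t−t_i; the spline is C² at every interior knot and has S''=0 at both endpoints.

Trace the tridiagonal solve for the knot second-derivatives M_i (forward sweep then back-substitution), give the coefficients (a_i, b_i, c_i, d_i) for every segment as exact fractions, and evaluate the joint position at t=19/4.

Δ: Δ0=2, Δ1=4/3, Δ2=-8, Δ3=-2/3
row 1: diag=8, rhs=-4; c'=3/8, d'=-1/2
row 2: denom=8−3·3/8=55/8; d'=(-56−3·-1/2)/(55/8)=-436/55
row 3: denom=8−1·8/55=432/55; d'=(44−1·-436/55)/(432/55)=119/18
back: M3=119/18
back: M2=-436/55−8/55·119/18=-80/9
back: M1=-1/2−3/8·-80/9=17/6
M: M0=0, M1=17/6, M2=-80/9, M3=119/18, M4=0
seg 0: a=-1, c=M0/2=0, d=(M1−M0)/(6·1)=17/36, b=Δ0−h0·(2M0+M1)/6=55/36
seg 1: a=1, c=M1/2=17/12, d=(M2−M1)/(6·3)=-211/324, b=Δ1−h1·(2M1+M2)/6=53/18
seg 2: a=5, c=M2/2=-40/9, d=(M3−M2)/(6·1)=31/12, b=Δ2−h2·(2M2+M3)/6=-221/36
seg 3: a=-3, c=M3/2=119/36, d=(M4−M3)/(6·3)=-119/324, b=Δ3−h3·(2M3+M4)/6=-131/18
t_q=19/4 → seg 2, τ=3/4; S=5+-221/36·τ+-40/9·τ²+31/12·τ³=-779/768

  seg 0: a=-1 b=55/36 c=0 d=17/36
  seg 1: a=1 b=53/18 c=17/12 d=-211/324
  seg 2: a=5 b=-221/36 c=-40/9 d=31/12
  seg 3: a=-3 b=-131/18 c=119/36 d=-119/324
S(19/4) = -779/768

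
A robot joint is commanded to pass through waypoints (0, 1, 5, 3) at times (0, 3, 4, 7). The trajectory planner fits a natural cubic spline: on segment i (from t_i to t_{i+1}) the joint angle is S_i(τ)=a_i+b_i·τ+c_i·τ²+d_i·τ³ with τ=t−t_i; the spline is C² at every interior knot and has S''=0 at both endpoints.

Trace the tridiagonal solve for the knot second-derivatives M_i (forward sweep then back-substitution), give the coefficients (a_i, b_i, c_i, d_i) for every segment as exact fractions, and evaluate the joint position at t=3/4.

  seg 0: a=0 b=-9/7 c=0 d=34/189
  seg 1: a=1 b=25/7 c=34/21 d=-25/21
  seg 2: a=5 b=68/21 c=-41/21 d=41/189
S(3/4) = -199/224

Δ: Δ0=1/3, Δ1=4, Δ2=-2/3
row 1: diag=8, rhs=22; c'=1/8, d'=11/4
row 2: denom=8−1·1/8=63/8; d'=(-28−1·11/4)/(63/8)=-82/21
back: M2=-82/21
back: M1=11/4−1/8·-82/21=68/21
M: M0=0, M1=68/21, M2=-82/21, M3=0
seg 0: a=0, c=M0/2=0, d=(M1−M0)/(6·3)=34/189, b=Δ0−h0·(2M0+M1)/6=-9/7
seg 1: a=1, c=M1/2=34/21, d=(M2−M1)/(6·1)=-25/21, b=Δ1−h1·(2M1+M2)/6=25/7
seg 2: a=5, c=M2/2=-41/21, d=(M3−M2)/(6·3)=41/189, b=Δ2−h2·(2M2+M3)/6=68/21
t_q=3/4 → seg 0, τ=3/4; S=0+-9/7·τ+0·τ²+34/189·τ³=-199/224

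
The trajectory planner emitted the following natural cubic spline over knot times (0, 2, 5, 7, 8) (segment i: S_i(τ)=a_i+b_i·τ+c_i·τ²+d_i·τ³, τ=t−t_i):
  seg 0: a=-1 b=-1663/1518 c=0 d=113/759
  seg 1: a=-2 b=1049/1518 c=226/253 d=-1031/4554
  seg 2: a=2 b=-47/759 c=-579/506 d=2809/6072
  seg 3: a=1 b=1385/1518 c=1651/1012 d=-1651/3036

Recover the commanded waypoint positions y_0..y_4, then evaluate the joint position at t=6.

y_0=-1 y_1=-2 y_2=2 y_3=1 y_4=3
S(6) = 2543/2024

y_0 = S_0(0) = a_0 = -1
y_1 = S_1(0) = a_1 = -2
y_2 = S_2(0) = a_2 = 2
y_3 = S_3(0) = a_3 = 1
y_4 = S_3(1) = 3
t_q=6 is in segment 2 (τ=1); S_2(τ)=2543/2024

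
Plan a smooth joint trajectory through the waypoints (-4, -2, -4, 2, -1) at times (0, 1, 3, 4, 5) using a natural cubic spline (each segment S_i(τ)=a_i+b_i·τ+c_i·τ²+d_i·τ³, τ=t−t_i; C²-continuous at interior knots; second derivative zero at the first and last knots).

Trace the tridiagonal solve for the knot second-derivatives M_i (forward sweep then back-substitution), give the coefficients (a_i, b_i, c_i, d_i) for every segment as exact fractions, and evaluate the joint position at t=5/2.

  seg 0: a=-4 b=387/122 c=0 d=-143/122
  seg 1: a=-2 b=-21/61 c=-429/122 d=389/244
  seg 2: a=-4 b=288/61 c=369/61 d=-291/61
  seg 3: a=2 b=153/61 c=-504/61 d=168/61
S(5/2) = -9853/1952

Δ: Δ0=2, Δ1=-1, Δ2=6, Δ3=-3
row 1: diag=6, rhs=-18; c'=1/3, d'=-3
row 2: denom=6−2·1/3=16/3; d'=(42−2·-3)/(16/3)=9
row 3: denom=4−1·3/16=61/16; d'=(-54−1·9)/(61/16)=-1008/61
back: M3=-1008/61
back: M2=9−3/16·-1008/61=738/61
back: M1=-3−1/3·738/61=-429/61
M: M0=0, M1=-429/61, M2=738/61, M3=-1008/61, M4=0
seg 0: a=-4, c=M0/2=0, d=(M1−M0)/(6·1)=-143/122, b=Δ0−h0·(2M0+M1)/6=387/122
seg 1: a=-2, c=M1/2=-429/122, d=(M2−M1)/(6·2)=389/244, b=Δ1−h1·(2M1+M2)/6=-21/61
seg 2: a=-4, c=M2/2=369/61, d=(M3−M2)/(6·1)=-291/61, b=Δ2−h2·(2M2+M3)/6=288/61
seg 3: a=2, c=M3/2=-504/61, d=(M4−M3)/(6·1)=168/61, b=Δ3−h3·(2M3+M4)/6=153/61
t_q=5/2 → seg 1, τ=3/2; S=-2+-21/61·τ+-429/122·τ²+389/244·τ³=-9853/1952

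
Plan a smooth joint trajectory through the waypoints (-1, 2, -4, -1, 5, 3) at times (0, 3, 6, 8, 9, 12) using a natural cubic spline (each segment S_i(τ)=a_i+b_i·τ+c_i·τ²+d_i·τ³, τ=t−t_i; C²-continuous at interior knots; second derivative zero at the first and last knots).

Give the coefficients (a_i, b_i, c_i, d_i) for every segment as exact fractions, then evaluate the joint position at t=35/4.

  seg 0: a=-1 b=6325/3222 c=0 d=-3103/28998
  seg 1: a=2 b=-1492/1611 c=-3103/3222 d=5849/28998
  seg 2: a=-4 b=-4055/3222 c=1373/1611 d=283/1074
  seg 3: a=-1 b=17117/3222 c=3920/1611 d=-625/358
  seg 4: a=5 b=7961/1611 c=-9035/3222 d=9035/28998
S(35/4) = 248591/68736

Δ: Δ0=1, Δ1=-2, Δ2=3/2, Δ3=6, Δ4=-2/3
row 1: diag=12, rhs=-18; c'=1/4, d'=-3/2
row 2: denom=10−3·1/4=37/4; d'=(21−3·-3/2)/(37/4)=102/37
row 3: denom=6−2·8/37=206/37; d'=(27−2·102/37)/(206/37)=795/206
row 4: denom=8−1·37/206=1611/206; d'=(-40−1·795/206)/(1611/206)=-9035/1611
back: M4=-9035/1611
back: M3=795/206−37/206·-9035/1611=7840/1611
back: M2=102/37−8/37·7840/1611=2746/1611
back: M1=-3/2−1/4·2746/1611=-3103/1611
M: M0=0, M1=-3103/1611, M2=2746/1611, M3=7840/1611, M4=-9035/1611, M5=0
seg 0: a=-1, c=M0/2=0, d=(M1−M0)/(6·3)=-3103/28998, b=Δ0−h0·(2M0+M1)/6=6325/3222
seg 1: a=2, c=M1/2=-3103/3222, d=(M2−M1)/(6·3)=5849/28998, b=Δ1−h1·(2M1+M2)/6=-1492/1611
seg 2: a=-4, c=M2/2=1373/1611, d=(M3−M2)/(6·2)=283/1074, b=Δ2−h2·(2M2+M3)/6=-4055/3222
seg 3: a=-1, c=M3/2=3920/1611, d=(M4−M3)/(6·1)=-625/358, b=Δ3−h3·(2M3+M4)/6=17117/3222
seg 4: a=5, c=M4/2=-9035/3222, d=(M5−M4)/(6·3)=9035/28998, b=Δ4−h4·(2M4+M5)/6=7961/1611
t_q=35/4 → seg 3, τ=3/4; S=-1+17117/3222·τ+3920/1611·τ²+-625/358·τ³=248591/68736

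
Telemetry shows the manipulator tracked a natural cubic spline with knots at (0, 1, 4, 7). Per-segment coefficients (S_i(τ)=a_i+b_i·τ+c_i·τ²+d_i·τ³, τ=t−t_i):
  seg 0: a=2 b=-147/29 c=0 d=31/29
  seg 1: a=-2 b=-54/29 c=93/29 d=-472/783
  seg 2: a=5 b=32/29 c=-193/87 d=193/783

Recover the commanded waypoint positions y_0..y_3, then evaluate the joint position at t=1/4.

y_0=2 y_1=-2 y_2=5 y_3=-5
S(1/4) = 1391/1856

y_0 = S_0(0) = a_0 = 2
y_1 = S_1(0) = a_1 = -2
y_2 = S_2(0) = a_2 = 5
y_3 = S_2(3) = -5
t_q=1/4 is in segment 0 (τ=1/4); S_0(τ)=1391/1856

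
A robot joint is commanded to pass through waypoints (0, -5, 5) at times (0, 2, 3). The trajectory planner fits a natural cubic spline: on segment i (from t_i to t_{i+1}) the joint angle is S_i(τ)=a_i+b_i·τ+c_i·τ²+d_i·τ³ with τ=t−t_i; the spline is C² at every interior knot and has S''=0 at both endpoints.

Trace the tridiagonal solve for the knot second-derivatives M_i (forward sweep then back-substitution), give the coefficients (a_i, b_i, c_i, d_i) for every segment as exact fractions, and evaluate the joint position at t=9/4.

  seg 0: a=0 b=-20/3 c=0 d=25/24
  seg 1: a=-5 b=35/6 c=25/4 d=-25/12
S(9/4) = -815/256

Δ: Δ0=-5/2, Δ1=10
row 1: diag=6, rhs=75; c'=1/6, d'=25/2
back: M1=25/2
M: M0=0, M1=25/2, M2=0
seg 0: a=0, c=M0/2=0, d=(M1−M0)/(6·2)=25/24, b=Δ0−h0·(2M0+M1)/6=-20/3
seg 1: a=-5, c=M1/2=25/4, d=(M2−M1)/(6·1)=-25/12, b=Δ1−h1·(2M1+M2)/6=35/6
t_q=9/4 → seg 1, τ=1/4; S=-5+35/6·τ+25/4·τ²+-25/12·τ³=-815/256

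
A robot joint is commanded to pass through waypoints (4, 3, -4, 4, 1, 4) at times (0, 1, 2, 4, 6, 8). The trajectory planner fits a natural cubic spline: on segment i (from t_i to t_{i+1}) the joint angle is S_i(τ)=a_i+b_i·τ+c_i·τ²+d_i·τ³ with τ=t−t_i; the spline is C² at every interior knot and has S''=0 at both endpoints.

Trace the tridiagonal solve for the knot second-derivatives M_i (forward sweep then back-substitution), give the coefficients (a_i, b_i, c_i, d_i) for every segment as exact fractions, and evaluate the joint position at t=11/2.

Δ: Δ0=-1, Δ1=-7, Δ2=4, Δ3=-3/2, Δ4=3/2
row 1: diag=4, rhs=-36; c'=1/4, d'=-9
row 2: denom=6−1·1/4=23/4; d'=(66−1·-9)/(23/4)=300/23
row 3: denom=8−2·8/23=168/23; d'=(-33−2·300/23)/(168/23)=-453/56
row 4: denom=8−2·23/84=313/42; d'=(18−2·-453/56)/(313/42)=2871/626
back: M4=2871/626
back: M3=-453/56−23/84·2871/626=-2925/313
back: M2=300/23−8/23·-2925/313=5100/313
back: M1=-9−1/4·5100/313=-4092/313
M: M0=0, M1=-4092/313, M2=5100/313, M3=-2925/313, M4=2871/626, M5=0
seg 0: a=4, c=M0/2=0, d=(M1−M0)/(6·1)=-682/313, b=Δ0−h0·(2M0+M1)/6=369/313
seg 1: a=3, c=M1/2=-2046/313, d=(M2−M1)/(6·1)=1532/313, b=Δ1−h1·(2M1+M2)/6=-1677/313
seg 2: a=-4, c=M2/2=2550/313, d=(M3−M2)/(6·2)=-2675/1252, b=Δ2−h2·(2M2+M3)/6=-1173/313
seg 3: a=4, c=M3/2=-2925/626, d=(M4−M3)/(6·2)=2907/2504, b=Δ3−h3·(2M3+M4)/6=1002/313
seg 4: a=1, c=M4/2=2871/1252, d=(M5−M4)/(6·2)=-957/2504, b=Δ4−h4·(2M4+M5)/6=-975/626
t_q=11/2 → seg 3, τ=3/2; S=4+1002/313·τ+-2925/626·τ²+2907/2504·τ³=44209/20032

  seg 0: a=4 b=369/313 c=0 d=-682/313
  seg 1: a=3 b=-1677/313 c=-2046/313 d=1532/313
  seg 2: a=-4 b=-1173/313 c=2550/313 d=-2675/1252
  seg 3: a=4 b=1002/313 c=-2925/626 d=2907/2504
  seg 4: a=1 b=-975/626 c=2871/1252 d=-957/2504
S(11/2) = 44209/20032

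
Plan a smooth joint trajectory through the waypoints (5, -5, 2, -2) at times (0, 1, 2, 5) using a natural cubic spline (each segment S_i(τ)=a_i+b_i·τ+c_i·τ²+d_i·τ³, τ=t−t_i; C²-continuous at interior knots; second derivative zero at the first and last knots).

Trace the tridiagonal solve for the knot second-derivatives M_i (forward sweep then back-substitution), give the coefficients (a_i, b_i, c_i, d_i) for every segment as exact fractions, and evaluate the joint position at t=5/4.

  seg 0: a=5 b=-1363/93 c=0 d=433/93
  seg 1: a=-5 b=-64/93 c=433/31 d=-584/93
  seg 2: a=2 b=782/93 c=-151/31 d=151/279
S(5/4) = -2181/496

Δ: Δ0=-10, Δ1=7, Δ2=-4/3
row 1: diag=4, rhs=102; c'=1/4, d'=51/2
row 2: denom=8−1·1/4=31/4; d'=(-50−1·51/2)/(31/4)=-302/31
back: M2=-302/31
back: M1=51/2−1/4·-302/31=866/31
M: M0=0, M1=866/31, M2=-302/31, M3=0
seg 0: a=5, c=M0/2=0, d=(M1−M0)/(6·1)=433/93, b=Δ0−h0·(2M0+M1)/6=-1363/93
seg 1: a=-5, c=M1/2=433/31, d=(M2−M1)/(6·1)=-584/93, b=Δ1−h1·(2M1+M2)/6=-64/93
seg 2: a=2, c=M2/2=-151/31, d=(M3−M2)/(6·3)=151/279, b=Δ2−h2·(2M2+M3)/6=782/93
t_q=5/4 → seg 1, τ=1/4; S=-5+-64/93·τ+433/31·τ²+-584/93·τ³=-2181/496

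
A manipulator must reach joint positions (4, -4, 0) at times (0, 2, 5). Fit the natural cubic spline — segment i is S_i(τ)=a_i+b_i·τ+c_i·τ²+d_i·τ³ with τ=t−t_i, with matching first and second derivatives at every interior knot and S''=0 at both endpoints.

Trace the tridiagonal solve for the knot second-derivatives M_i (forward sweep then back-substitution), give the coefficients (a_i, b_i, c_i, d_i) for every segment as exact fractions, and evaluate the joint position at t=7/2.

  seg 0: a=4 b=-76/15 c=0 d=4/15
  seg 1: a=-4 b=-28/15 c=8/5 d=-8/45
S(7/2) = -19/5

Δ: Δ0=-4, Δ1=4/3
row 1: diag=10, rhs=32; c'=3/10, d'=16/5
back: M1=16/5
M: M0=0, M1=16/5, M2=0
seg 0: a=4, c=M0/2=0, d=(M1−M0)/(6·2)=4/15, b=Δ0−h0·(2M0+M1)/6=-76/15
seg 1: a=-4, c=M1/2=8/5, d=(M2−M1)/(6·3)=-8/45, b=Δ1−h1·(2M1+M2)/6=-28/15
t_q=7/2 → seg 1, τ=3/2; S=-4+-28/15·τ+8/5·τ²+-8/45·τ³=-19/5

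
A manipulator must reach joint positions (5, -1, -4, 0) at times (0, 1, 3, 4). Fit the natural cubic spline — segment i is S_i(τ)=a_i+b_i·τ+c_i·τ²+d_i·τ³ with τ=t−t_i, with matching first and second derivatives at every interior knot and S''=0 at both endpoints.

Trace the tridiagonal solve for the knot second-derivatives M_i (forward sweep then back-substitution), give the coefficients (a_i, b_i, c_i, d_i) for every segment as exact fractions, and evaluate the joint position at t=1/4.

  seg 0: a=5 b=-13/2 c=0 d=1/2
  seg 1: a=-1 b=-5 c=3/2 d=1/8
  seg 2: a=-4 b=5/2 c=9/4 d=-3/4
S(1/4) = 433/128

Δ: Δ0=-6, Δ1=-3/2, Δ2=4
row 1: diag=6, rhs=27; c'=1/3, d'=9/2
row 2: denom=6−2·1/3=16/3; d'=(33−2·9/2)/(16/3)=9/2
back: M2=9/2
back: M1=9/2−1/3·9/2=3
M: M0=0, M1=3, M2=9/2, M3=0
seg 0: a=5, c=M0/2=0, d=(M1−M0)/(6·1)=1/2, b=Δ0−h0·(2M0+M1)/6=-13/2
seg 1: a=-1, c=M1/2=3/2, d=(M2−M1)/(6·2)=1/8, b=Δ1−h1·(2M1+M2)/6=-5
seg 2: a=-4, c=M2/2=9/4, d=(M3−M2)/(6·1)=-3/4, b=Δ2−h2·(2M2+M3)/6=5/2
t_q=1/4 → seg 0, τ=1/4; S=5+-13/2·τ+0·τ²+1/2·τ³=433/128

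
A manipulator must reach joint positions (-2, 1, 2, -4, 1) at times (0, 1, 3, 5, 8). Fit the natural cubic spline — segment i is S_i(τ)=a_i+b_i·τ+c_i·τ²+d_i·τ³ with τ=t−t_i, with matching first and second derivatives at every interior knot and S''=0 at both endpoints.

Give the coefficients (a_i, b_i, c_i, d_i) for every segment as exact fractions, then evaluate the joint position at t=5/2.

  seg 0: a=-2 b=253/78 c=0 d=-19/78
  seg 1: a=1 b=98/39 c=-19/26 d=-43/312
  seg 2: a=2 b=-161/78 c=-81/52 d=85/156
  seg 3: a=-4 b=-137/78 c=89/52 d=-89/468
S(5/2) = 2213/832

Δ: Δ0=3, Δ1=1/2, Δ2=-3, Δ3=5/3
row 1: diag=6, rhs=-15; c'=1/3, d'=-5/2
row 2: denom=8−2·1/3=22/3; d'=(-21−2·-5/2)/(22/3)=-24/11
row 3: denom=10−2·3/11=104/11; d'=(28−2·-24/11)/(104/11)=89/26
back: M3=89/26
back: M2=-24/11−3/11·89/26=-81/26
back: M1=-5/2−1/3·-81/26=-19/13
M: M0=0, M1=-19/13, M2=-81/26, M3=89/26, M4=0
seg 0: a=-2, c=M0/2=0, d=(M1−M0)/(6·1)=-19/78, b=Δ0−h0·(2M0+M1)/6=253/78
seg 1: a=1, c=M1/2=-19/26, d=(M2−M1)/(6·2)=-43/312, b=Δ1−h1·(2M1+M2)/6=98/39
seg 2: a=2, c=M2/2=-81/52, d=(M3−M2)/(6·2)=85/156, b=Δ2−h2·(2M2+M3)/6=-161/78
seg 3: a=-4, c=M3/2=89/52, d=(M4−M3)/(6·3)=-89/468, b=Δ3−h3·(2M3+M4)/6=-137/78
t_q=5/2 → seg 1, τ=3/2; S=1+98/39·τ+-19/26·τ²+-43/312·τ³=2213/832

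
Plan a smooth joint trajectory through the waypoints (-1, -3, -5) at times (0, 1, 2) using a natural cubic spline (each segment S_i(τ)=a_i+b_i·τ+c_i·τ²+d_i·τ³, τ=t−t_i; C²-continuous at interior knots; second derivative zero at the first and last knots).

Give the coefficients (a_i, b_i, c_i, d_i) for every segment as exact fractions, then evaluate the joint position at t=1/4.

Δ: Δ0=-2, Δ1=-2
row 1: diag=4, rhs=0; c'=1/4, d'=0
back: M1=0
M: M0=0, M1=0, M2=0
seg 0: a=-1, c=M0/2=0, d=(M1−M0)/(6·1)=0, b=Δ0−h0·(2M0+M1)/6=-2
seg 1: a=-3, c=M1/2=0, d=(M2−M1)/(6·1)=0, b=Δ1−h1·(2M1+M2)/6=-2
t_q=1/4 → seg 0, τ=1/4; S=-1+-2·τ+0·τ²+0·τ³=-3/2

  seg 0: a=-1 b=-2 c=0 d=0
  seg 1: a=-3 b=-2 c=0 d=0
S(1/4) = -3/2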